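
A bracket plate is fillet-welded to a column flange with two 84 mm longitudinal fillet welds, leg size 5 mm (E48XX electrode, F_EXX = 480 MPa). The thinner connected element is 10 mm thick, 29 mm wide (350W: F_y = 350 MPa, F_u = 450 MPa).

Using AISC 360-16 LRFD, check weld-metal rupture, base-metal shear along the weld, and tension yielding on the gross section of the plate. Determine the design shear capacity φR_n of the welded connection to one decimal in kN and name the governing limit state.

91.4 kN (gross-section yield governs)

Weld metal: throat = 0.707×5 = 3.535 mm, L = 2×84 = 168 mm. φR_n = 0.75 × 0.6 × 480 × 3.535 × 168 = 128.3 kN.
Base metal shear (10 mm plate): yield φR_n = 1.0×0.6×350×10×168 = 352.8 kN; rupture φR_n = 0.75×0.6×450×10×168 = 340.2 kN; take 340.2 kN (rupture).
Tension yield (gross): A_g = 29×10 = 290 mm². φR_n = 0.90 × 350 × 290 = 91.4 kN.
Governing: min(128.3, 340.2, 91.4) = 91.4 kN → gross-section yield.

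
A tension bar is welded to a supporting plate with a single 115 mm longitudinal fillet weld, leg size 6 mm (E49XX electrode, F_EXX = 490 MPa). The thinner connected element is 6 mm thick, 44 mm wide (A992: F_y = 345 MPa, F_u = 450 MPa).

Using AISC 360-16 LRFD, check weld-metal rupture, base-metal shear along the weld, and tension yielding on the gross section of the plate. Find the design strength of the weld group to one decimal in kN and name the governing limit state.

82.0 kN (gross-section yield governs)

Weld metal: throat = 0.707×6 = 4.242 mm, L = 115 mm. φR_n = 0.75 × 0.6 × 490 × 4.242 × 115 = 107.6 kN.
Base metal shear (6 mm plate): yield φR_n = 1.0×0.6×345×6×115 = 142.8 kN; rupture φR_n = 0.75×0.6×450×6×115 = 139.7 kN; take 139.7 kN (rupture).
Tension yield (gross): A_g = 44×6 = 264 mm². φR_n = 0.90 × 345 × 264 = 82.0 kN.
Governing: min(107.6, 139.7, 82.0) = 82.0 kN → gross-section yield.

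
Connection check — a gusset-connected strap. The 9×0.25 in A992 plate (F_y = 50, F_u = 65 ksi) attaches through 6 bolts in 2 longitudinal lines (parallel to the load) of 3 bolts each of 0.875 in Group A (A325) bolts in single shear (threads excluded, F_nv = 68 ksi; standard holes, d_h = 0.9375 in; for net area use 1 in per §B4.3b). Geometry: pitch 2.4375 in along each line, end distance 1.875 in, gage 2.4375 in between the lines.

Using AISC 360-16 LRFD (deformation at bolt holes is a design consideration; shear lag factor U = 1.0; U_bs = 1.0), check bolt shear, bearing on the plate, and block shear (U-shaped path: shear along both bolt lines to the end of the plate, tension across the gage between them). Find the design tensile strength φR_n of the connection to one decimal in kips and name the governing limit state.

79.7 kips (block shear governs)

Bolt shear: A_b = π(0.875)²/4 = 0.60132 in². φR_n = 0.75 × 68 × 0.60132 × 6 × 1 = 184.0 kips.
Bearing (0.25 in plate, F_u = 65 ksi): end bolts L_c = 1.875 − 0.9375/2 = 1.40625, R_n = min(1.2×1.40625×0.25×65, 2.4×0.875×0.25×65) = 27.422 kips/bolt; interior L_c = 2.4375 − 0.9375 = 1.5, R_n = 29.25 kips/bolt. φR_n = 0.75 × (2×27.422 + 4×29.25) = 128.9 kips.
Block shear: shear path 2×[1.875+2×2.4375] = 2×6.75 in, A_gv = 3.375, A_nv = 2×(6.75 − 2.5×1)×0.25 = 2.125 in²; tension across gage: (2.4375 − 1×1)×0.25 = 0.35938 in². R_n = min(0.6×65×2.125, 0.6×50×3.375) + 1.0×65×0.35938 = min(82.875, 101.25) + 23.36 = 106.24 kips. φR_n = 0.75 × 106.24 = 79.7 kips.
Governing: min(184.0, 128.9, 79.7) = 79.7 kips → block shear.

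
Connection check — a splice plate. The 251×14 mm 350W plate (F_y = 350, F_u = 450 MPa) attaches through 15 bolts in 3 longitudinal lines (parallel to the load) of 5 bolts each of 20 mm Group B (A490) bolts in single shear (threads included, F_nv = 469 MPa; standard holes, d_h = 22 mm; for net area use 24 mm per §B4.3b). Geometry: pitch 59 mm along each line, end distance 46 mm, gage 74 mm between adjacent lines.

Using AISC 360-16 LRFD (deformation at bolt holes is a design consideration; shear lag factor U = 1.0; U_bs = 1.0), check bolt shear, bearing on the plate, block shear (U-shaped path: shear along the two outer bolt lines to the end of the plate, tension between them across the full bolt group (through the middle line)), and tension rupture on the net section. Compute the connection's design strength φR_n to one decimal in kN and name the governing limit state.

845.8 kN (net-section rupture governs)

Bolt shear: A_b = π(20)²/4 = 314.16 mm². φR_n = 0.75 × 469 × 314.16 × 15 × 1 = 1657.6 kN.
Bearing (14 mm plate, F_u = 450 MPa): end bolts L_c = 46 − 22/2 = 35, R_n = min(1.2×35×14×450, 2.4×20×14×450) = 264.6 kN/bolt; interior L_c = 59 − 22 = 37, R_n = 279.72 kN/bolt. φR_n = 0.75 × (3×264.6 + 12×279.72) = 3112.8 kN.
Block shear: shear path 2×[46+4×59] = 2×282 mm, A_gv = 7896, A_nv = 2×(282 − 4.5×24)×14 = 4872 mm²; tension across gage: (148 − 2×24)×14 = 1400 mm². R_n = min(0.6×450×4872, 0.6×350×7896) + 1.0×450×1400 = min(1315.4, 1658.2) + 630 = 1945.4 kN. φR_n = 0.75 × 1945.4 = 1459.1 kN.
Tension rupture (net): A_n = (251 − 3×24)×14 = 2506 mm² (U = 1.0, A_e = A_n). φR_n = 0.75 × 450 × 2506 = 845.8 kN.
Governing: min(1657.6, 3112.8, 1459.1, 845.8) = 845.8 kN → net-section rupture.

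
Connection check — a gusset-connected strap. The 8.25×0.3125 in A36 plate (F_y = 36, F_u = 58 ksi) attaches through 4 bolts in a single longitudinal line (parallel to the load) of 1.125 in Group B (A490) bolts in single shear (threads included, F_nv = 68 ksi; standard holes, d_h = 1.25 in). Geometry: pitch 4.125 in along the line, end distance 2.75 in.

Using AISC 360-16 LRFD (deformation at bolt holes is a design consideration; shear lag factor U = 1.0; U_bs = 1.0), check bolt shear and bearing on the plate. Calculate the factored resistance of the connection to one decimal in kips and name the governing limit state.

144.8 kips (bearing governs)

Bolt shear: A_b = π(1.125)²/4 = 0.99402 in². φR_n = 0.75 × 68 × 0.99402 × 4 × 1 = 202.8 kips.
Bearing (0.3125 in plate, F_u = 58 ksi): end bolts L_c = 2.75 − 1.25/2 = 2.125, R_n = min(1.2×2.125×0.3125×58, 2.4×1.125×0.3125×58) = 46.219 kips/bolt; interior L_c = 4.125 − 1.25 = 2.875, R_n = 48.938 kips/bolt. φR_n = 0.75 × (1×46.219 + 3×48.938) = 144.8 kips.
Governing: min(202.8, 144.8) = 144.8 kips → bearing.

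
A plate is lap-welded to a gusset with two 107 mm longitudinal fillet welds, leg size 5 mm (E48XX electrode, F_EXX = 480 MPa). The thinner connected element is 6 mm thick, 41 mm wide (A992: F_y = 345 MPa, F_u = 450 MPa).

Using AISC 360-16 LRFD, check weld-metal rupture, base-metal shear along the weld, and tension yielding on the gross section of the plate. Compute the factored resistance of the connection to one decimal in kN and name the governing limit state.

Weld metal: throat = 0.707×5 = 3.535 mm, L = 2×107 = 214 mm. φR_n = 0.75 × 0.6 × 480 × 3.535 × 214 = 163.4 kN.
Base metal shear (6 mm plate): yield φR_n = 1.0×0.6×345×6×214 = 265.8 kN; rupture φR_n = 0.75×0.6×450×6×214 = 260.0 kN; take 260.0 kN (rupture).
Tension yield (gross): A_g = 41×6 = 246 mm². φR_n = 0.90 × 345 × 246 = 76.4 kN.
Governing: min(163.4, 260.0, 76.4) = 76.4 kN → gross-section yield.

76.4 kN (gross-section yield governs)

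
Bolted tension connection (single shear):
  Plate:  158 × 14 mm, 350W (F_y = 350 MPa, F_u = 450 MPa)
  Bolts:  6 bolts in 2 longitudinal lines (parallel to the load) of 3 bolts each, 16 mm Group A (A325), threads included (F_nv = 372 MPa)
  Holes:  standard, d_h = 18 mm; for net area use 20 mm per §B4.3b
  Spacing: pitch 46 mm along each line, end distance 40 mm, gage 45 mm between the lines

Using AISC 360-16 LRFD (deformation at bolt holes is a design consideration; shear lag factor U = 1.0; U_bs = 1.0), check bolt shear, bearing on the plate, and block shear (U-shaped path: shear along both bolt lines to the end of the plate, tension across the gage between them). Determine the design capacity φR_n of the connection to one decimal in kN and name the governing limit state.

Bolt shear: A_b = π(16)²/4 = 201.06 mm². φR_n = 0.75 × 372 × 201.06 × 6 × 1 = 336.6 kN.
Bearing (14 mm plate, F_u = 450 MPa): end bolts L_c = 40 − 18/2 = 31, R_n = min(1.2×31×14×450, 2.4×16×14×450) = 234.36 kN/bolt; interior L_c = 46 − 18 = 28, R_n = 211.68 kN/bolt. φR_n = 0.75 × (2×234.36 + 4×211.68) = 986.6 kN.
Block shear: shear path 2×[40+2×46] = 2×132 mm, A_gv = 3696, A_nv = 2×(132 − 2.5×20)×14 = 2296 mm²; tension across gage: (45 − 1×20)×14 = 350 mm². R_n = min(0.6×450×2296, 0.6×350×3696) + 1.0×450×350 = min(619.92, 776.16) + 157.5 = 777.42 kN. φR_n = 0.75 × 777.42 = 583.1 kN.
Governing: min(336.6, 986.6, 583.1) = 336.6 kN → bolt shear.

336.6 kN (bolt shear governs)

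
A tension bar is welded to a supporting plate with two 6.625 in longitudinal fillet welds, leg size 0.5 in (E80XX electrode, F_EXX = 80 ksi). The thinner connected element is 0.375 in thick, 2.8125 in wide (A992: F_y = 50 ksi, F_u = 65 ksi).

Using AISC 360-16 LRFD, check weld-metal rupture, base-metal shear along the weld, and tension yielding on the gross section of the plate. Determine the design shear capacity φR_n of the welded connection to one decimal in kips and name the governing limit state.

47.5 kips (gross-section yield governs)

Weld metal: throat = 0.707×0.5 = 0.3535 in, L = 2×6.625 = 13.25 in. φR_n = 0.75 × 0.6 × 80 × 0.3535 × 13.25 = 168.6 kips.
Base metal shear (0.375 in plate): yield φR_n = 1.0×0.6×50×0.375×13.25 = 149.1 kips; rupture φR_n = 0.75×0.6×65×0.375×13.25 = 145.3 kips; take 145.3 kips (rupture).
Tension yield (gross): A_g = 2.8125×0.375 = 1.0547 in². φR_n = 0.90 × 50 × 1.0547 = 47.5 kips.
Governing: min(168.6, 145.3, 47.5) = 47.5 kips → gross-section yield.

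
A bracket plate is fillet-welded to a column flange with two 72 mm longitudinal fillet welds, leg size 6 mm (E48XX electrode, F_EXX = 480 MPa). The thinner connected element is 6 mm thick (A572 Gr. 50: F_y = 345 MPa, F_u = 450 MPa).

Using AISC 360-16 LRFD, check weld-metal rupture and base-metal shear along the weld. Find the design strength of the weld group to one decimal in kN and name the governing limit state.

131.9 kN (weld metal governs)

Weld metal: throat = 0.707×6 = 4.242 mm, L = 2×72 = 144 mm. φR_n = 0.75 × 0.6 × 480 × 4.242 × 144 = 131.9 kN.
Base metal shear (6 mm plate): yield φR_n = 1.0×0.6×345×6×144 = 178.8 kN; rupture φR_n = 0.75×0.6×450×6×144 = 175.0 kN; take 175.0 kN (rupture).
Governing: min(131.9, 175.0) = 131.9 kN → weld metal.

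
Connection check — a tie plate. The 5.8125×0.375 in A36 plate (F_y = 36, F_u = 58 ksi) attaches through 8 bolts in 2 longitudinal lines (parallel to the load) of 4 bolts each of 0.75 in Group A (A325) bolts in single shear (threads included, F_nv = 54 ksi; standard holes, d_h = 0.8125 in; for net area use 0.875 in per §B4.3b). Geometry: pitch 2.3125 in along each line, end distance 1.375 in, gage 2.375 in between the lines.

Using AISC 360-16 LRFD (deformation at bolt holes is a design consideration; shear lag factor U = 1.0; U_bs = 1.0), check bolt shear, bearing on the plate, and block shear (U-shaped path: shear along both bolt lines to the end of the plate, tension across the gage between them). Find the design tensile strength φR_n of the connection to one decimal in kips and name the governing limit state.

Bolt shear: A_b = π(0.75)²/4 = 0.44179 in². φR_n = 0.75 × 54 × 0.44179 × 8 × 1 = 143.1 kips.
Bearing (0.375 in plate, F_u = 58 ksi): end bolts L_c = 1.375 − 0.8125/2 = 0.96875, R_n = min(1.2×0.96875×0.375×58, 2.4×0.75×0.375×58) = 25.284 kips/bolt; interior L_c = 2.3125 − 0.8125 = 1.5, R_n = 39.15 kips/bolt. φR_n = 0.75 × (2×25.284 + 6×39.15) = 214.1 kips.
Block shear: shear path 2×[1.375+3×2.3125] = 2×8.3125 in, A_gv = 6.2344, A_nv = 2×(8.3125 − 3.5×0.875)×0.375 = 3.9375 in²; tension across gage: (2.375 − 1×0.875)×0.375 = 0.5625 in². R_n = min(0.6×58×3.9375, 0.6×36×6.2344) + 1.0×58×0.5625 = min(137.03, 134.66) + 32.625 = 167.29 kips. φR_n = 0.75 × 167.29 = 125.5 kips.
Governing: min(143.1, 214.1, 125.5) = 125.5 kips → block shear.

125.5 kips (block shear governs)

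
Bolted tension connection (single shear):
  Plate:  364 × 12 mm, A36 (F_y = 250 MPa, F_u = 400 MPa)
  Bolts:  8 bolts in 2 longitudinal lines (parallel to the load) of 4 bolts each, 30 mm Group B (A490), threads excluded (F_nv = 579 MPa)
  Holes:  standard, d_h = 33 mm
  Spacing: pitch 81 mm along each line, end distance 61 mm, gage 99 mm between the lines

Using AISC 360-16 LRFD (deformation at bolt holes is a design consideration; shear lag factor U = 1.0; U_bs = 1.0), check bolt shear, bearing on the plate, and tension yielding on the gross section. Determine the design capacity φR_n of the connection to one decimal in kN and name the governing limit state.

982.8 kN (gross-section yield governs)

Bolt shear: A_b = π(30)²/4 = 706.86 mm². φR_n = 0.75 × 579 × 706.86 × 8 × 1 = 2455.6 kN.
Bearing (12 mm plate, F_u = 400 MPa): end bolts L_c = 61 − 33/2 = 44.5, R_n = min(1.2×44.5×12×400, 2.4×30×12×400) = 256.32 kN/bolt; interior L_c = 81 − 33 = 48, R_n = 276.48 kN/bolt. φR_n = 0.75 × (2×256.32 + 6×276.48) = 1628.6 kN.
Tension yield (gross): A_g = 364×12 = 4368 mm². φR_n = 0.90 × 250 × 4368 = 982.8 kN.
Governing: min(2455.6, 1628.6, 982.8) = 982.8 kN → gross-section yield.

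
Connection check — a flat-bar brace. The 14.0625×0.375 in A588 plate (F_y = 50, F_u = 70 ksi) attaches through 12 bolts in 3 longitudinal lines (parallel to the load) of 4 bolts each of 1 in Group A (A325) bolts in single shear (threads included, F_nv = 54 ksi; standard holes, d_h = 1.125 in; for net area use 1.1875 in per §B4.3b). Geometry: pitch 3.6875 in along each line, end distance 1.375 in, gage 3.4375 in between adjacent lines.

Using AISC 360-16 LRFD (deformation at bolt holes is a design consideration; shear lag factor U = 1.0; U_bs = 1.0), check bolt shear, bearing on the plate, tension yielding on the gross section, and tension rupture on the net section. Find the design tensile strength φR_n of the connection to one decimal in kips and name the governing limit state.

Bolt shear: A_b = π(1)²/4 = 0.7854 in². φR_n = 0.75 × 54 × 0.7854 × 12 × 1 = 381.7 kips.
Bearing (0.375 in plate, F_u = 70 ksi): end bolts L_c = 1.375 − 1.125/2 = 0.8125, R_n = min(1.2×0.8125×0.375×70, 2.4×1×0.375×70) = 25.594 kips/bolt; interior L_c = 3.6875 − 1.125 = 2.5625, R_n = 63 kips/bolt. φR_n = 0.75 × (3×25.594 + 9×63) = 482.8 kips.
Tension yield (gross): A_g = 14.0625×0.375 = 5.2734 in². φR_n = 0.90 × 50 × 5.2734 = 237.3 kips.
Tension rupture (net): A_n = (14.0625 − 3×1.1875)×0.375 = 3.9375 in² (U = 1.0, A_e = A_n). φR_n = 0.75 × 70 × 3.9375 = 206.7 kips.
Governing: min(381.7, 482.8, 237.3, 206.7) = 206.7 kips → net-section rupture.

206.7 kips (net-section rupture governs)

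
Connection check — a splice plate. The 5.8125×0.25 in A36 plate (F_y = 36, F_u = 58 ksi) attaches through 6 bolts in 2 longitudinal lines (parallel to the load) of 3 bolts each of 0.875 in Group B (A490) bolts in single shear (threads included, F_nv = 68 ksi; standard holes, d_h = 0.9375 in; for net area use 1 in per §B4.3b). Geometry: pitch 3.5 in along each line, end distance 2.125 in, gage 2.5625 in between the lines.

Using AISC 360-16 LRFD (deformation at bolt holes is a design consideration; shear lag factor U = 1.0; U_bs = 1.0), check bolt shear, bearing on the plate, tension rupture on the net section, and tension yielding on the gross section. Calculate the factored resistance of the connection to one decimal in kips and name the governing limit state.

41.5 kips (net-section rupture governs)

Bolt shear: A_b = π(0.875)²/4 = 0.60132 in². φR_n = 0.75 × 68 × 0.60132 × 6 × 1 = 184.0 kips.
Bearing (0.25 in plate, F_u = 58 ksi): end bolts L_c = 2.125 − 0.9375/2 = 1.65625, R_n = min(1.2×1.65625×0.25×58, 2.4×0.875×0.25×58) = 28.819 kips/bolt; interior L_c = 3.5 − 0.9375 = 2.5625, R_n = 30.45 kips/bolt. φR_n = 0.75 × (2×28.819 + 4×30.45) = 134.6 kips.
Tension rupture (net): A_n = (5.8125 − 2×1)×0.25 = 0.95313 in² (U = 1.0, A_e = A_n). φR_n = 0.75 × 58 × 0.95313 = 41.5 kips.
Tension yield (gross): A_g = 5.8125×0.25 = 1.4531 in². φR_n = 0.90 × 36 × 1.4531 = 47.1 kips.
Governing: min(184.0, 134.6, 41.5, 47.1) = 41.5 kips → net-section rupture.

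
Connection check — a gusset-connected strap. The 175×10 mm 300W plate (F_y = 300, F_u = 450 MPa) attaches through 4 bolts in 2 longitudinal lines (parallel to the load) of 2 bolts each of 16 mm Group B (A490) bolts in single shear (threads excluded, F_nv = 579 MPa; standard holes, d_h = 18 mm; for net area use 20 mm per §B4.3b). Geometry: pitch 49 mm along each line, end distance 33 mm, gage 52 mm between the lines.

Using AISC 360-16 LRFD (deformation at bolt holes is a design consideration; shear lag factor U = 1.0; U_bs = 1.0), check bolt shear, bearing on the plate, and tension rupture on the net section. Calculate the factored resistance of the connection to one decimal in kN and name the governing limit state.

349.2 kN (bolt shear governs)

Bolt shear: A_b = π(16)²/4 = 201.06 mm². φR_n = 0.75 × 579 × 201.06 × 4 × 1 = 349.2 kN.
Bearing (10 mm plate, F_u = 450 MPa): end bolts L_c = 33 − 18/2 = 24, R_n = min(1.2×24×10×450, 2.4×16×10×450) = 129.6 kN/bolt; interior L_c = 49 − 18 = 31, R_n = 167.4 kN/bolt. φR_n = 0.75 × (2×129.6 + 2×167.4) = 445.5 kN.
Tension rupture (net): A_n = (175 − 2×20)×10 = 1350 mm² (U = 1.0, A_e = A_n). φR_n = 0.75 × 450 × 1350 = 455.6 kN.
Governing: min(349.2, 445.5, 455.6) = 349.2 kN → bolt shear.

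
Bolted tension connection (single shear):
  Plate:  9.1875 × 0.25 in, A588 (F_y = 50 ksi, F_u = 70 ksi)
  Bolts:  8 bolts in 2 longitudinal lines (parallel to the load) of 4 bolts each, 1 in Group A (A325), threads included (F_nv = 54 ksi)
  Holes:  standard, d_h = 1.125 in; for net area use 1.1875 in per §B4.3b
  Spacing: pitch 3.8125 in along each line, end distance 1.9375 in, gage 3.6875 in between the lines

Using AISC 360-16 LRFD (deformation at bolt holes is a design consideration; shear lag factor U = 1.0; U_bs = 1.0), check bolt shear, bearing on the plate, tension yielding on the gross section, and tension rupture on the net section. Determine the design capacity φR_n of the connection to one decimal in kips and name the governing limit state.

89.4 kips (net-section rupture governs)

Bolt shear: A_b = π(1)²/4 = 0.7854 in². φR_n = 0.75 × 54 × 0.7854 × 8 × 1 = 254.5 kips.
Bearing (0.25 in plate, F_u = 70 ksi): end bolts L_c = 1.9375 − 1.125/2 = 1.375, R_n = min(1.2×1.375×0.25×70, 2.4×1×0.25×70) = 28.875 kips/bolt; interior L_c = 3.8125 − 1.125 = 2.6875, R_n = 42 kips/bolt. φR_n = 0.75 × (2×28.875 + 6×42) = 232.3 kips.
Tension yield (gross): A_g = 9.1875×0.25 = 2.2969 in². φR_n = 0.90 × 50 × 2.2969 = 103.4 kips.
Tension rupture (net): A_n = (9.1875 − 2×1.1875)×0.25 = 1.7031 in² (U = 1.0, A_e = A_n). φR_n = 0.75 × 70 × 1.7031 = 89.4 kips.
Governing: min(254.5, 232.3, 103.4, 89.4) = 89.4 kips → net-section rupture.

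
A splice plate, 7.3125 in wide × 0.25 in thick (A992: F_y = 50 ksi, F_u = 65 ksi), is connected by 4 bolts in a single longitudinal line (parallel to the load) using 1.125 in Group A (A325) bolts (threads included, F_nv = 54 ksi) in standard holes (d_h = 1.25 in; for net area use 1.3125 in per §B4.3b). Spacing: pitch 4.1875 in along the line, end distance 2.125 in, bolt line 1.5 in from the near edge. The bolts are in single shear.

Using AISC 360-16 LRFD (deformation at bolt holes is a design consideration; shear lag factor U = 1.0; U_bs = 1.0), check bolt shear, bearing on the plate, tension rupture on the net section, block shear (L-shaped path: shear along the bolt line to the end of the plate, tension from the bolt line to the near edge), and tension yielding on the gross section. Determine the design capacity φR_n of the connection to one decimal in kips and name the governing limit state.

73.1 kips (net-section rupture governs)

Bolt shear: A_b = π(1.125)²/4 = 0.99402 in². φR_n = 0.75 × 54 × 0.99402 × 4 × 1 = 161.0 kips.
Bearing (0.25 in plate, F_u = 65 ksi): end bolts L_c = 2.125 − 1.25/2 = 1.5, R_n = min(1.2×1.5×0.25×65, 2.4×1.125×0.25×65) = 29.25 kips/bolt; interior L_c = 4.1875 − 1.25 = 2.9375, R_n = 43.875 kips/bolt. φR_n = 0.75 × (1×29.25 + 3×43.875) = 120.7 kips.
Tension rupture (net): A_n = (7.3125 − 1×1.3125)×0.25 = 1.5 in² (U = 1.0, A_e = A_n). φR_n = 0.75 × 65 × 1.5 = 73.1 kips.
Block shear: shear path 1×[2.125+3×4.1875] = 1×14.6875 in, A_gv = 3.6719, A_nv = 1×(14.6875 − 3.5×1.3125)×0.25 = 2.5234 in²; tension to near edge: (1.5 − 0.5×1.3125)×0.25 = 0.21094 in². R_n = min(0.6×65×2.5234, 0.6×50×3.6719) + 1.0×65×0.21094 = min(98.413, 110.16) + 13.711 = 112.12 kips. φR_n = 0.75 × 112.12 = 84.1 kips.
Tension yield (gross): A_g = 7.3125×0.25 = 1.8281 in². φR_n = 0.90 × 50 × 1.8281 = 82.3 kips.
Governing: min(161.0, 120.7, 73.1, 84.1, 82.3) = 73.1 kips → net-section rupture.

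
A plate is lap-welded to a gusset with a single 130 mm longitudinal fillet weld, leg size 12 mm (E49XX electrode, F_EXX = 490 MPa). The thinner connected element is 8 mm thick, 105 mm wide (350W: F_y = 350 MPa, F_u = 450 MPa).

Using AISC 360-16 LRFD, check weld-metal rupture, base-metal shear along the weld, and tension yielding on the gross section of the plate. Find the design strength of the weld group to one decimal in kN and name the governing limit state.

210.6 kN (base-metal shear governs)

Weld metal: throat = 0.707×12 = 8.484 mm, L = 130 mm. φR_n = 0.75 × 0.6 × 490 × 8.484 × 130 = 243.2 kN.
Base metal shear (8 mm plate): yield φR_n = 1.0×0.6×350×8×130 = 218.4 kN; rupture φR_n = 0.75×0.6×450×8×130 = 210.6 kN; take 210.6 kN (rupture).
Tension yield (gross): A_g = 105×8 = 840 mm². φR_n = 0.90 × 350 × 840 = 264.6 kN.
Governing: min(243.2, 210.6, 264.6) = 210.6 kN → base-metal shear.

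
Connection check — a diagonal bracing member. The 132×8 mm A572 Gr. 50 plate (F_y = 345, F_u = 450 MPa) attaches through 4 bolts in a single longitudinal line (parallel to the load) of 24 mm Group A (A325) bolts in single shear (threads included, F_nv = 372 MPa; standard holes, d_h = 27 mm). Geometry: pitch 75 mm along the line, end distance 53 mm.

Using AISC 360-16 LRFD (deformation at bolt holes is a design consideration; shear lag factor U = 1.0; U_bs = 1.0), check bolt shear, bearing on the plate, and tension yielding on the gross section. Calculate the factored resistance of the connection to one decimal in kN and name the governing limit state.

327.9 kN (gross-section yield governs)

Bolt shear: A_b = π(24)²/4 = 452.39 mm². φR_n = 0.75 × 372 × 452.39 × 4 × 1 = 504.9 kN.
Bearing (8 mm plate, F_u = 450 MPa): end bolts L_c = 53 − 27/2 = 39.5, R_n = min(1.2×39.5×8×450, 2.4×24×8×450) = 170.64 kN/bolt; interior L_c = 75 − 27 = 48, R_n = 207.36 kN/bolt. φR_n = 0.75 × (1×170.64 + 3×207.36) = 594.5 kN.
Tension yield (gross): A_g = 132×8 = 1056 mm². φR_n = 0.90 × 345 × 1056 = 327.9 kN.
Governing: min(504.9, 594.5, 327.9) = 327.9 kN → gross-section yield.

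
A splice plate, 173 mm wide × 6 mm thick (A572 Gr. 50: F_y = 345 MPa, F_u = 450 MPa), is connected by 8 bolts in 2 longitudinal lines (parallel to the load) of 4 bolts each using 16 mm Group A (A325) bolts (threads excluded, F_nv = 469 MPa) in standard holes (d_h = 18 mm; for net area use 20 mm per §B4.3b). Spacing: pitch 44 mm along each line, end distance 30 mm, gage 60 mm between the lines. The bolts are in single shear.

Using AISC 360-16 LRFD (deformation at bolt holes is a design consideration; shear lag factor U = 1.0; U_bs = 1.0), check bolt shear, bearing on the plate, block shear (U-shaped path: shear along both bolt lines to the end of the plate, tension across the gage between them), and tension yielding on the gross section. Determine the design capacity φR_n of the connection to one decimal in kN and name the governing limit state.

304.6 kN (block shear governs)

Bolt shear: A_b = π(16)²/4 = 201.06 mm². φR_n = 0.75 × 469 × 201.06 × 8 × 1 = 565.8 kN.
Bearing (6 mm plate, F_u = 450 MPa): end bolts L_c = 30 − 18/2 = 21, R_n = min(1.2×21×6×450, 2.4×16×6×450) = 68.04 kN/bolt; interior L_c = 44 − 18 = 26, R_n = 84.24 kN/bolt. φR_n = 0.75 × (2×68.04 + 6×84.24) = 481.1 kN.
Block shear: shear path 2×[30+3×44] = 2×162 mm, A_gv = 1944, A_nv = 2×(162 − 3.5×20)×6 = 1104 mm²; tension across gage: (60 − 1×20)×6 = 240 mm². R_n = min(0.6×450×1104, 0.6×345×1944) + 1.0×450×240 = min(298.08, 402.41) + 108 = 406.08 kN. φR_n = 0.75 × 406.08 = 304.6 kN.
Tension yield (gross): A_g = 173×6 = 1038 mm². φR_n = 0.90 × 345 × 1038 = 322.3 kN.
Governing: min(565.8, 481.1, 304.6, 322.3) = 304.6 kN → block shear.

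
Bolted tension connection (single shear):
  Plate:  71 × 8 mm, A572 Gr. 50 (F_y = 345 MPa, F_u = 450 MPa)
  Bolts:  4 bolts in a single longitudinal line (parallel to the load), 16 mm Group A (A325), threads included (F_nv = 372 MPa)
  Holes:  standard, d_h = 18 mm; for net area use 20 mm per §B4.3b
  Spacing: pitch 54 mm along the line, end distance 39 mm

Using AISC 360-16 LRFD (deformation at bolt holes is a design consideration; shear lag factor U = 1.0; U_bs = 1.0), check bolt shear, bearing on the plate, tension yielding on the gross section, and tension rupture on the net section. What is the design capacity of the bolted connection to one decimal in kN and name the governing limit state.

Bolt shear: A_b = π(16)²/4 = 201.06 mm². φR_n = 0.75 × 372 × 201.06 × 4 × 1 = 224.4 kN.
Bearing (8 mm plate, F_u = 450 MPa): end bolts L_c = 39 − 18/2 = 30, R_n = min(1.2×30×8×450, 2.4×16×8×450) = 129.6 kN/bolt; interior L_c = 54 − 18 = 36, R_n = 138.24 kN/bolt. φR_n = 0.75 × (1×129.6 + 3×138.24) = 408.2 kN.
Tension yield (gross): A_g = 71×8 = 568 mm². φR_n = 0.90 × 345 × 568 = 176.4 kN.
Tension rupture (net): A_n = (71 − 1×20)×8 = 408 mm² (U = 1.0, A_e = A_n). φR_n = 0.75 × 450 × 408 = 137.7 kN.
Governing: min(224.4, 408.2, 176.4, 137.7) = 137.7 kN → net-section rupture.

137.7 kN (net-section rupture governs)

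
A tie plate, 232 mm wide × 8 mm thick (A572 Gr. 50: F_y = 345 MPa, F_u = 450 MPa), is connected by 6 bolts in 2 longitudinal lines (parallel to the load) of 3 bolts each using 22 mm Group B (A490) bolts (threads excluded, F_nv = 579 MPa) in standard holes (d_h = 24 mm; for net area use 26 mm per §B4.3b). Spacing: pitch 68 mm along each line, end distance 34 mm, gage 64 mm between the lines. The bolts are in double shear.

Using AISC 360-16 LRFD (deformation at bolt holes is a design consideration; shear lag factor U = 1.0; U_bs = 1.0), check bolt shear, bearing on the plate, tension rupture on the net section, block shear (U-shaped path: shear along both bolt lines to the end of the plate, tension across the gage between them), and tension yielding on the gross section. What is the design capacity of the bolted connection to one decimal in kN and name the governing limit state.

Bolt shear: A_b = π(22)²/4 = 380.13 mm². φR_n = 0.75 × 579 × 380.13 × 6 × 2 = 1980.9 kN.
Bearing (8 mm plate, F_u = 450 MPa): end bolts L_c = 34 − 24/2 = 22, R_n = min(1.2×22×8×450, 2.4×22×8×450) = 95.04 kN/bolt; interior L_c = 68 − 24 = 44, R_n = 190.08 kN/bolt. φR_n = 0.75 × (2×95.04 + 4×190.08) = 712.8 kN.
Tension rupture (net): A_n = (232 − 2×26)×8 = 1440 mm² (U = 1.0, A_e = A_n). φR_n = 0.75 × 450 × 1440 = 486.0 kN.
Block shear: shear path 2×[34+2×68] = 2×170 mm, A_gv = 2720, A_nv = 2×(170 − 2.5×26)×8 = 1680 mm²; tension across gage: (64 − 1×26)×8 = 304 mm². R_n = min(0.6×450×1680, 0.6×345×2720) + 1.0×450×304 = min(453.6, 563.04) + 136.8 = 590.4 kN. φR_n = 0.75 × 590.4 = 442.8 kN.
Tension yield (gross): A_g = 232×8 = 1856 mm². φR_n = 0.90 × 345 × 1856 = 576.3 kN.
Governing: min(1980.9, 712.8, 486.0, 442.8, 576.3) = 442.8 kN → block shear.

442.8 kN (block shear governs)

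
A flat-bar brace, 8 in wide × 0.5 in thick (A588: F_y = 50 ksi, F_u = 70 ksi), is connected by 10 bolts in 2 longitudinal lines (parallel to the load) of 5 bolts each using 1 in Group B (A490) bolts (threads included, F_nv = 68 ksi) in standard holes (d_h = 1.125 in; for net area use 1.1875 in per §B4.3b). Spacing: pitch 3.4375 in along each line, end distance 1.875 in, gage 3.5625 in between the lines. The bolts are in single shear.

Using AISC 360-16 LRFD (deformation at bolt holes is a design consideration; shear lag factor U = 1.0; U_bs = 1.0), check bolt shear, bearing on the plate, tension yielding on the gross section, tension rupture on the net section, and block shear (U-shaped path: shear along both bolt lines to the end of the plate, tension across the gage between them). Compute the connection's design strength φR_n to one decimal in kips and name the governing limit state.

Bolt shear: A_b = π(1)²/4 = 0.7854 in². φR_n = 0.75 × 68 × 0.7854 × 10 × 1 = 400.6 kips.
Bearing (0.5 in plate, F_u = 70 ksi): end bolts L_c = 1.875 − 1.125/2 = 1.3125, R_n = min(1.2×1.3125×0.5×70, 2.4×1×0.5×70) = 55.125 kips/bolt; interior L_c = 3.4375 − 1.125 = 2.3125, R_n = 84 kips/bolt. φR_n = 0.75 × (2×55.125 + 8×84) = 586.7 kips.
Tension yield (gross): A_g = 8×0.5 = 4 in². φR_n = 0.90 × 50 × 4 = 180.0 kips.
Tension rupture (net): A_n = (8 − 2×1.1875)×0.5 = 2.8125 in² (U = 1.0, A_e = A_n). φR_n = 0.75 × 70 × 2.8125 = 147.7 kips.
Block shear: shear path 2×[1.875+4×3.4375] = 2×15.625 in, A_gv = 15.625, A_nv = 2×(15.625 − 4.5×1.1875)×0.5 = 10.281 in²; tension across gage: (3.5625 − 1×1.1875)×0.5 = 1.1875 in². R_n = min(0.6×70×10.281, 0.6×50×15.625) + 1.0×70×1.1875 = min(431.8, 468.75) + 83.125 = 514.93 kips. φR_n = 0.75 × 514.93 = 386.2 kips.
Governing: min(400.6, 586.7, 180.0, 147.7, 386.2) = 147.7 kips → net-section rupture.

147.7 kips (net-section rupture governs)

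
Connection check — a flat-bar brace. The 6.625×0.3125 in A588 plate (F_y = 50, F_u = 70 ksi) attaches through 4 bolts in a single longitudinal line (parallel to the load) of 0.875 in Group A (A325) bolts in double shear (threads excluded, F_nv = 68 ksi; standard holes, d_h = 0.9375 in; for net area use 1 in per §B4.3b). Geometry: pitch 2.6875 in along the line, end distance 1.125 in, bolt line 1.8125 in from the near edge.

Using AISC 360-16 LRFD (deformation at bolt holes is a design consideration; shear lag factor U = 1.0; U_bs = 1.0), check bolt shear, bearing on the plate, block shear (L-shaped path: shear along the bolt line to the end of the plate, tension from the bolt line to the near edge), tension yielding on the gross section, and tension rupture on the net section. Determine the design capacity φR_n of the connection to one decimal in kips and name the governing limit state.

Bolt shear: A_b = π(0.875)²/4 = 0.60132 in². φR_n = 0.75 × 68 × 0.60132 × 4 × 2 = 245.3 kips.
Bearing (0.3125 in plate, F_u = 70 ksi): end bolts L_c = 1.125 − 0.9375/2 = 0.65625, R_n = min(1.2×0.65625×0.3125×70, 2.4×0.875×0.3125×70) = 17.227 kips/bolt; interior L_c = 2.6875 − 0.9375 = 1.75, R_n = 45.938 kips/bolt. φR_n = 0.75 × (1×17.227 + 3×45.938) = 116.3 kips.
Block shear: shear path 1×[1.125+3×2.6875] = 1×9.1875 in, A_gv = 2.8711, A_nv = 1×(9.1875 − 3.5×1)×0.3125 = 1.7773 in²; tension to near edge: (1.8125 − 0.5×1)×0.3125 = 0.41016 in². R_n = min(0.6×70×1.7773, 0.6×50×2.8711) + 1.0×70×0.41016 = min(74.647, 86.133) + 28.711 = 103.36 kips. φR_n = 0.75 × 103.36 = 77.5 kips.
Tension yield (gross): A_g = 6.625×0.3125 = 2.0703 in². φR_n = 0.90 × 50 × 2.0703 = 93.2 kips.
Tension rupture (net): A_n = (6.625 − 1×1)×0.3125 = 1.7578 in² (U = 1.0, A_e = A_n). φR_n = 0.75 × 70 × 1.7578 = 92.3 kips.
Governing: min(245.3, 116.3, 77.5, 93.2, 92.3) = 77.5 kips → block shear.

77.5 kips (block shear governs)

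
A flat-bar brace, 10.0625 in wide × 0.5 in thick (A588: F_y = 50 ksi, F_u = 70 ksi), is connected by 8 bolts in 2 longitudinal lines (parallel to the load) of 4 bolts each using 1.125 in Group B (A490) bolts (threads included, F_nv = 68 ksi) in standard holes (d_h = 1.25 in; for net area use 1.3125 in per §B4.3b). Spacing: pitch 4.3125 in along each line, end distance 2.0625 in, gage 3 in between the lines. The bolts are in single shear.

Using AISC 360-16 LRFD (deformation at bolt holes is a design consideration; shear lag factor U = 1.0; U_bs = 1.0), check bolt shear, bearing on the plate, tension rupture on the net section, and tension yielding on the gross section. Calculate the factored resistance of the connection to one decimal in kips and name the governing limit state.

Bolt shear: A_b = π(1.125)²/4 = 0.99402 in². φR_n = 0.75 × 68 × 0.99402 × 8 × 1 = 405.6 kips.
Bearing (0.5 in plate, F_u = 70 ksi): end bolts L_c = 2.0625 − 1.25/2 = 1.4375, R_n = min(1.2×1.4375×0.5×70, 2.4×1.125×0.5×70) = 60.375 kips/bolt; interior L_c = 4.3125 − 1.25 = 3.0625, R_n = 94.5 kips/bolt. φR_n = 0.75 × (2×60.375 + 6×94.5) = 515.8 kips.
Tension rupture (net): A_n = (10.0625 − 2×1.3125)×0.5 = 3.7188 in² (U = 1.0, A_e = A_n). φR_n = 0.75 × 70 × 3.7188 = 195.2 kips.
Tension yield (gross): A_g = 10.0625×0.5 = 5.0313 in². φR_n = 0.90 × 50 × 5.0313 = 226.4 kips.
Governing: min(405.6, 515.8, 195.2, 226.4) = 195.2 kips → net-section rupture.

195.2 kips (net-section rupture governs)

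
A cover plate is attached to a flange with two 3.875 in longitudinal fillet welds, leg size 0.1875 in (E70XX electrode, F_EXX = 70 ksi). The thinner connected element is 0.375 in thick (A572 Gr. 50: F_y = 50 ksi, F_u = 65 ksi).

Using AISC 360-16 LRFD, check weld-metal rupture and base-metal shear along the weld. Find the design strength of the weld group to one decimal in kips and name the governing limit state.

Weld metal: throat = 0.707×0.1875 = 0.13256 in, L = 2×3.875 = 7.75 in. φR_n = 0.75 × 0.6 × 70 × 0.13256 × 7.75 = 32.4 kips.
Base metal shear (0.375 in plate): yield φR_n = 1.0×0.6×50×0.375×7.75 = 87.2 kips; rupture φR_n = 0.75×0.6×65×0.375×7.75 = 85.0 kips; take 85.0 kips (rupture).
Governing: min(32.4, 85.0) = 32.4 kips → weld metal.

32.4 kips (weld metal governs)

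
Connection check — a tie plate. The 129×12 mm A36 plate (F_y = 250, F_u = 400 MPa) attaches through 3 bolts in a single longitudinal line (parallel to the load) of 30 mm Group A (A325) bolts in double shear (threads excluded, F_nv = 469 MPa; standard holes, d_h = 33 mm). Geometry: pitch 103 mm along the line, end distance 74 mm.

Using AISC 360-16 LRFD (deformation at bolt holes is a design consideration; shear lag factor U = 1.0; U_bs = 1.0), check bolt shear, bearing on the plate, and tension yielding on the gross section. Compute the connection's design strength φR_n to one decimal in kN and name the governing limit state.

Bolt shear: A_b = π(30)²/4 = 706.86 mm². φR_n = 0.75 × 469 × 706.86 × 3 × 2 = 1491.8 kN.
Bearing (12 mm plate, F_u = 400 MPa): end bolts L_c = 74 − 33/2 = 57.5, R_n = min(1.2×57.5×12×400, 2.4×30×12×400) = 331.2 kN/bolt; interior L_c = 103 − 33 = 70, R_n = 345.6 kN/bolt. φR_n = 0.75 × (1×331.2 + 2×345.6) = 766.8 kN.
Tension yield (gross): A_g = 129×12 = 1548 mm². φR_n = 0.90 × 250 × 1548 = 348.3 kN.
Governing: min(1491.8, 766.8, 348.3) = 348.3 kN → gross-section yield.

348.3 kN (gross-section yield governs)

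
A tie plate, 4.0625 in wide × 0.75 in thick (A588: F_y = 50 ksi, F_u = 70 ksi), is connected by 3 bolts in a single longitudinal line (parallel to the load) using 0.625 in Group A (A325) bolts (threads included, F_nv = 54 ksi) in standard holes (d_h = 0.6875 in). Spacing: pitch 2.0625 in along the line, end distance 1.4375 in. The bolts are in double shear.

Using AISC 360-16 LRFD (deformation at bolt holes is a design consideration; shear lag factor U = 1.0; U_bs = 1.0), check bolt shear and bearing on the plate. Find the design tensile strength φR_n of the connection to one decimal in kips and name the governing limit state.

74.6 kips (bolt shear governs)

Bolt shear: A_b = π(0.625)²/4 = 0.3068 in². φR_n = 0.75 × 54 × 0.3068 × 3 × 2 = 74.6 kips.
Bearing (0.75 in plate, F_u = 70 ksi): end bolts L_c = 1.4375 − 0.6875/2 = 1.09375, R_n = min(1.2×1.09375×0.75×70, 2.4×0.625×0.75×70) = 68.906 kips/bolt; interior L_c = 2.0625 − 0.6875 = 1.375, R_n = 78.75 kips/bolt. φR_n = 0.75 × (1×68.906 + 2×78.75) = 169.8 kips.
Governing: min(74.6, 169.8) = 74.6 kips → bolt shear.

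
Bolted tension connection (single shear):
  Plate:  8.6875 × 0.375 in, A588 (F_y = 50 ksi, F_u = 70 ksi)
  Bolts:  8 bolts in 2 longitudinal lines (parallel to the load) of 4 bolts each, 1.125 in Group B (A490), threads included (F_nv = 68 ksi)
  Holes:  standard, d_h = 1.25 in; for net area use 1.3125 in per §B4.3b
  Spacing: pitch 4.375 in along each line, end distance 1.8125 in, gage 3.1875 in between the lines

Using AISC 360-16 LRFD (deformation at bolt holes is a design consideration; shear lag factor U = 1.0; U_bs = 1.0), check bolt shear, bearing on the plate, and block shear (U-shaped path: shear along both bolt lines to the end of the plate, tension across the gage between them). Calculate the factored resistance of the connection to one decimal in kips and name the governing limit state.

Bolt shear: A_b = π(1.125)²/4 = 0.99402 in². φR_n = 0.75 × 68 × 0.99402 × 8 × 1 = 405.6 kips.
Bearing (0.375 in plate, F_u = 70 ksi): end bolts L_c = 1.8125 − 1.25/2 = 1.1875, R_n = min(1.2×1.1875×0.375×70, 2.4×1.125×0.375×70) = 37.406 kips/bolt; interior L_c = 4.375 − 1.25 = 3.125, R_n = 70.875 kips/bolt. φR_n = 0.75 × (2×37.406 + 6×70.875) = 375.0 kips.
Block shear: shear path 2×[1.8125+3×4.375] = 2×14.9375 in, A_gv = 11.203, A_nv = 2×(14.9375 − 3.5×1.3125)×0.375 = 7.7578 in²; tension across gage: (3.1875 − 1×1.3125)×0.375 = 0.70313 in². R_n = min(0.6×70×7.7578, 0.6×50×11.203) + 1.0×70×0.70313 = min(325.83, 336.09) + 49.219 = 375.05 kips. φR_n = 0.75 × 375.05 = 281.3 kips.
Governing: min(405.6, 375.0, 281.3) = 281.3 kips → block shear.

281.3 kips (block shear governs)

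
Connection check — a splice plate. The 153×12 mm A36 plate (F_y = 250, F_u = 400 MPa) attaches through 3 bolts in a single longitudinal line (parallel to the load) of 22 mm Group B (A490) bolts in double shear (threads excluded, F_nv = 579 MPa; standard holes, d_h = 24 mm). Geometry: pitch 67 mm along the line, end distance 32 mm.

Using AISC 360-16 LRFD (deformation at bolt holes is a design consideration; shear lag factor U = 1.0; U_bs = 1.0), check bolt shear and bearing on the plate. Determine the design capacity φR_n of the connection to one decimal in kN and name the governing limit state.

Bolt shear: A_b = π(22)²/4 = 380.13 mm². φR_n = 0.75 × 579 × 380.13 × 3 × 2 = 990.4 kN.
Bearing (12 mm plate, F_u = 400 MPa): end bolts L_c = 32 − 24/2 = 20, R_n = min(1.2×20×12×400, 2.4×22×12×400) = 115.2 kN/bolt; interior L_c = 67 − 24 = 43, R_n = 247.68 kN/bolt. φR_n = 0.75 × (1×115.2 + 2×247.68) = 457.9 kN.
Governing: min(990.4, 457.9) = 457.9 kN → bearing.

457.9 kN (bearing governs)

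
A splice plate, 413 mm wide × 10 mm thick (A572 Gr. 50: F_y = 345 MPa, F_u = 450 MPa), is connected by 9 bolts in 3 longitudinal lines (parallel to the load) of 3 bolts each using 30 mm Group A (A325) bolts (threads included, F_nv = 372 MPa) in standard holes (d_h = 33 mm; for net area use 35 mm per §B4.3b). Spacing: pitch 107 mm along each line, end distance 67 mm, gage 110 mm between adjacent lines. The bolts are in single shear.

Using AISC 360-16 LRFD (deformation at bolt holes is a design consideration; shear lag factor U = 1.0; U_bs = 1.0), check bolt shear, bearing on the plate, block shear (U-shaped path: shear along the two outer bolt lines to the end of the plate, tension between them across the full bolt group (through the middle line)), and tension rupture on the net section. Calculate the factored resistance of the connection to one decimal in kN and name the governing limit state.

1039.5 kN (net-section rupture governs)

Bolt shear: A_b = π(30)²/4 = 706.86 mm². φR_n = 0.75 × 372 × 706.86 × 9 × 1 = 1774.9 kN.
Bearing (10 mm plate, F_u = 450 MPa): end bolts L_c = 67 − 33/2 = 50.5, R_n = min(1.2×50.5×10×450, 2.4×30×10×450) = 272.7 kN/bolt; interior L_c = 107 − 33 = 74, R_n = 324 kN/bolt. φR_n = 0.75 × (3×272.7 + 6×324) = 2071.6 kN.
Block shear: shear path 2×[67+2×107] = 2×281 mm, A_gv = 5620, A_nv = 2×(281 − 2.5×35)×10 = 3870 mm²; tension across gage: (220 − 2×35)×10 = 1500 mm². R_n = min(0.6×450×3870, 0.6×345×5620) + 1.0×450×1500 = min(1044.9, 1163.3) + 675 = 1719.9 kN. φR_n = 0.75 × 1719.9 = 1289.9 kN.
Tension rupture (net): A_n = (413 − 3×35)×10 = 3080 mm² (U = 1.0, A_e = A_n). φR_n = 0.75 × 450 × 3080 = 1039.5 kN.
Governing: min(1774.9, 2071.6, 1289.9, 1039.5) = 1039.5 kN → net-section rupture.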